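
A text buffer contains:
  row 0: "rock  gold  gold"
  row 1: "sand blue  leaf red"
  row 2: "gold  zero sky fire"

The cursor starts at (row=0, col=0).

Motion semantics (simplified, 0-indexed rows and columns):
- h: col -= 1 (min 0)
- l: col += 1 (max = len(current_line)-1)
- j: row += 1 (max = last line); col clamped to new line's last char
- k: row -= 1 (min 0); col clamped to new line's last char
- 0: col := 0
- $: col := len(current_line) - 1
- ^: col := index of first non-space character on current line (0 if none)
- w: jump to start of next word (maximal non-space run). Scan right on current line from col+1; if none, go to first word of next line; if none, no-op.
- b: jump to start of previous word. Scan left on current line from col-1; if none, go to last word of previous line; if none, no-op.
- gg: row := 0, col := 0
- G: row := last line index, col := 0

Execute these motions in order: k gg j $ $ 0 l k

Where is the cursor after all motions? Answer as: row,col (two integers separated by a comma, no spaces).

After 1 (k): row=0 col=0 char='r'
After 2 (gg): row=0 col=0 char='r'
After 3 (j): row=1 col=0 char='s'
After 4 ($): row=1 col=18 char='d'
After 5 ($): row=1 col=18 char='d'
After 6 (0): row=1 col=0 char='s'
After 7 (l): row=1 col=1 char='a'
After 8 (k): row=0 col=1 char='o'

Answer: 0,1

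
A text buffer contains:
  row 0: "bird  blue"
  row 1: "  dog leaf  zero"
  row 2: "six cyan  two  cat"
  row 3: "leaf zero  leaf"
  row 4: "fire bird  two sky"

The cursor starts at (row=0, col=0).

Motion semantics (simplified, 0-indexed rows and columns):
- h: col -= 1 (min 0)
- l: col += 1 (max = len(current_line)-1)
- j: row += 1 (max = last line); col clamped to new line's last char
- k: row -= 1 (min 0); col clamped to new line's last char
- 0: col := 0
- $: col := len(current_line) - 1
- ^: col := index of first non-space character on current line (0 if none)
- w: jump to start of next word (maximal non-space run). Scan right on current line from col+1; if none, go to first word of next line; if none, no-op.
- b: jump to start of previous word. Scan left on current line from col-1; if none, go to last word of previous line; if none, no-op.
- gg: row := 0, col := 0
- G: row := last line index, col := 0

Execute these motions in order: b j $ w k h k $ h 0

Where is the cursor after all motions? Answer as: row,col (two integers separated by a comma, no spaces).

Answer: 0,0

Derivation:
After 1 (b): row=0 col=0 char='b'
After 2 (j): row=1 col=0 char='_'
After 3 ($): row=1 col=15 char='o'
After 4 (w): row=2 col=0 char='s'
After 5 (k): row=1 col=0 char='_'
After 6 (h): row=1 col=0 char='_'
After 7 (k): row=0 col=0 char='b'
After 8 ($): row=0 col=9 char='e'
After 9 (h): row=0 col=8 char='u'
After 10 (0): row=0 col=0 char='b'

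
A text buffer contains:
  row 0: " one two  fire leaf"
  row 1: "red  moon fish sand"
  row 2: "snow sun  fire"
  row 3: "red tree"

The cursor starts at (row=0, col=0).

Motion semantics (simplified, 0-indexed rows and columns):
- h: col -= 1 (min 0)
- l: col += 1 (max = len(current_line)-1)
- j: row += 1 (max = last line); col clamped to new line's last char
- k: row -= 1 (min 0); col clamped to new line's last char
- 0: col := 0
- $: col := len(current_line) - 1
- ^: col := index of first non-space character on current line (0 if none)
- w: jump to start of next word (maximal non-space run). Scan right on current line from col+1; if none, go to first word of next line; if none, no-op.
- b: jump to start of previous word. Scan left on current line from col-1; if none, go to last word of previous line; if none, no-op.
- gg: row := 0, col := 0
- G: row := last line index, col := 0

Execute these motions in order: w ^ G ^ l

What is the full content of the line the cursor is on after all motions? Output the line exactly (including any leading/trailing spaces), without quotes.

Answer: red tree

Derivation:
After 1 (w): row=0 col=1 char='o'
After 2 (^): row=0 col=1 char='o'
After 3 (G): row=3 col=0 char='r'
After 4 (^): row=3 col=0 char='r'
After 5 (l): row=3 col=1 char='e'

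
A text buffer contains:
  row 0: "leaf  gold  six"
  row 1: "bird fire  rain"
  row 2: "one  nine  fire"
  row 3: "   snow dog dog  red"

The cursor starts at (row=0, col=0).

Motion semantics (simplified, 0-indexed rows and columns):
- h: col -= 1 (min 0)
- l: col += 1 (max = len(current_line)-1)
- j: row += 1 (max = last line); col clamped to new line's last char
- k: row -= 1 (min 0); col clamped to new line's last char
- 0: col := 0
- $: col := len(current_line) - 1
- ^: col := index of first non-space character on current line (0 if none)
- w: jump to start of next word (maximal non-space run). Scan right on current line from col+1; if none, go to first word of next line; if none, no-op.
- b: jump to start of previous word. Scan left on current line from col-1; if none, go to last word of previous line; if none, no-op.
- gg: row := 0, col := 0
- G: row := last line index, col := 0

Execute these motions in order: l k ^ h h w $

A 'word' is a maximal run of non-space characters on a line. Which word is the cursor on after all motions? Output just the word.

Answer: six

Derivation:
After 1 (l): row=0 col=1 char='e'
After 2 (k): row=0 col=1 char='e'
After 3 (^): row=0 col=0 char='l'
After 4 (h): row=0 col=0 char='l'
After 5 (h): row=0 col=0 char='l'
After 6 (w): row=0 col=6 char='g'
After 7 ($): row=0 col=14 char='x'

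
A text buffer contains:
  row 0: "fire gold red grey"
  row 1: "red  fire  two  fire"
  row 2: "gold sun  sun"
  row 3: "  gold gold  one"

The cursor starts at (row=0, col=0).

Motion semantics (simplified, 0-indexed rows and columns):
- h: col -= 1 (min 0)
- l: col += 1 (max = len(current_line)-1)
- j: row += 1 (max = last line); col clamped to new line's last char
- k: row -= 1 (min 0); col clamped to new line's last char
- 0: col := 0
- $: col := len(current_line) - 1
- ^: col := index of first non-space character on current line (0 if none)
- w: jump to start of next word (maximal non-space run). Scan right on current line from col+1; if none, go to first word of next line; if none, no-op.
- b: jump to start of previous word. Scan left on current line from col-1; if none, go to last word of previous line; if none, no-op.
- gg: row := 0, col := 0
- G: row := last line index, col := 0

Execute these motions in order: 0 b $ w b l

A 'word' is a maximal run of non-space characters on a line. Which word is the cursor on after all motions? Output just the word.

Answer: grey

Derivation:
After 1 (0): row=0 col=0 char='f'
After 2 (b): row=0 col=0 char='f'
After 3 ($): row=0 col=17 char='y'
After 4 (w): row=1 col=0 char='r'
After 5 (b): row=0 col=14 char='g'
After 6 (l): row=0 col=15 char='r'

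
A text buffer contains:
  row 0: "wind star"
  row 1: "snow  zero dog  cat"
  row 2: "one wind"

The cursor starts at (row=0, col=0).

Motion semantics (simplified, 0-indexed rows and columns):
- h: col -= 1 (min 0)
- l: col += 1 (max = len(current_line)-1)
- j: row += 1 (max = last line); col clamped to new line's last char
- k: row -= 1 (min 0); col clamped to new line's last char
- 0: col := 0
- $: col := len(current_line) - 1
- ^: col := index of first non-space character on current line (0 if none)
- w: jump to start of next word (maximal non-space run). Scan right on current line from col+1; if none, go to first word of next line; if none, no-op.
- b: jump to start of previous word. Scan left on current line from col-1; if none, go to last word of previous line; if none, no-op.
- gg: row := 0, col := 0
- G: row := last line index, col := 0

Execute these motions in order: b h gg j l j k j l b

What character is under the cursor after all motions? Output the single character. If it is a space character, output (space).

After 1 (b): row=0 col=0 char='w'
After 2 (h): row=0 col=0 char='w'
After 3 (gg): row=0 col=0 char='w'
After 4 (j): row=1 col=0 char='s'
After 5 (l): row=1 col=1 char='n'
After 6 (j): row=2 col=1 char='n'
After 7 (k): row=1 col=1 char='n'
After 8 (j): row=2 col=1 char='n'
After 9 (l): row=2 col=2 char='e'
After 10 (b): row=2 col=0 char='o'

Answer: o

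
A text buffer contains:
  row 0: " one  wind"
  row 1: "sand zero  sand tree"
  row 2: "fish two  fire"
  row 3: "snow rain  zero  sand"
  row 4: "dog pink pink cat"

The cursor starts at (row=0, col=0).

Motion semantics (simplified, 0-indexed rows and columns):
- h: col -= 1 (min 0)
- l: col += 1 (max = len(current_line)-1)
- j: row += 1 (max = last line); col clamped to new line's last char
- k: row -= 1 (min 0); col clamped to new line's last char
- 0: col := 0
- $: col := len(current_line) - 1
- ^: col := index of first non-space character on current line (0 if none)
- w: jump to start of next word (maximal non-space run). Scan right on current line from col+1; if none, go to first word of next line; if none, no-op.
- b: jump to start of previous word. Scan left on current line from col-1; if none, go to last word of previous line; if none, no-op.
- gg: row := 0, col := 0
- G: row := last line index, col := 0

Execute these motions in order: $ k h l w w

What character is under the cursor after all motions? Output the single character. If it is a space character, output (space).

After 1 ($): row=0 col=9 char='d'
After 2 (k): row=0 col=9 char='d'
After 3 (h): row=0 col=8 char='n'
After 4 (l): row=0 col=9 char='d'
After 5 (w): row=1 col=0 char='s'
After 6 (w): row=1 col=5 char='z'

Answer: z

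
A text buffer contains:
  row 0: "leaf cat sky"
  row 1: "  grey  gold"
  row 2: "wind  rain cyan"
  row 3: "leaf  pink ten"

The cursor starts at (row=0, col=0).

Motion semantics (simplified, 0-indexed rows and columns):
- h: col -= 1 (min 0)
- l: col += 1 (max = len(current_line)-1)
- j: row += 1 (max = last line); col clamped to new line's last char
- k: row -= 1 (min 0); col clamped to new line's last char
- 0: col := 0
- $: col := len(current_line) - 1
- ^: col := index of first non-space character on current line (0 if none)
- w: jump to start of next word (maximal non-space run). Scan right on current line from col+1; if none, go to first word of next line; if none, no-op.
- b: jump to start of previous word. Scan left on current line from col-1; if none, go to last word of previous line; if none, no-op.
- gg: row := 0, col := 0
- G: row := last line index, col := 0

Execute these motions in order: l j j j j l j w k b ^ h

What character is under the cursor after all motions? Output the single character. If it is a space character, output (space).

After 1 (l): row=0 col=1 char='e'
After 2 (j): row=1 col=1 char='_'
After 3 (j): row=2 col=1 char='i'
After 4 (j): row=3 col=1 char='e'
After 5 (j): row=3 col=1 char='e'
After 6 (l): row=3 col=2 char='a'
After 7 (j): row=3 col=2 char='a'
After 8 (w): row=3 col=6 char='p'
After 9 (k): row=2 col=6 char='r'
After 10 (b): row=2 col=0 char='w'
After 11 (^): row=2 col=0 char='w'
After 12 (h): row=2 col=0 char='w'

Answer: w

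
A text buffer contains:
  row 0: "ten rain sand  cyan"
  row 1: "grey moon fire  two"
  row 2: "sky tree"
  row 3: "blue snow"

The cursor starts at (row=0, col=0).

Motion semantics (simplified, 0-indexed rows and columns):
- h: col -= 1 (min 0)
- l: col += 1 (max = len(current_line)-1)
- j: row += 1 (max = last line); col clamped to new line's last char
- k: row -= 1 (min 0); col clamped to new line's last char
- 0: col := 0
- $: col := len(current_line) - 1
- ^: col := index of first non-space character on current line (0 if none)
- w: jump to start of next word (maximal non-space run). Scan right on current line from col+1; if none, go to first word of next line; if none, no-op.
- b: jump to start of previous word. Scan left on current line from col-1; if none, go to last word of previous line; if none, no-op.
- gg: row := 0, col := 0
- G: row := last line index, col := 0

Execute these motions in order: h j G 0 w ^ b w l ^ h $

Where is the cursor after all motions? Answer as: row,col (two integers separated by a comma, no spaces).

Answer: 3,8

Derivation:
After 1 (h): row=0 col=0 char='t'
After 2 (j): row=1 col=0 char='g'
After 3 (G): row=3 col=0 char='b'
After 4 (0): row=3 col=0 char='b'
After 5 (w): row=3 col=5 char='s'
After 6 (^): row=3 col=0 char='b'
After 7 (b): row=2 col=4 char='t'
After 8 (w): row=3 col=0 char='b'
After 9 (l): row=3 col=1 char='l'
After 10 (^): row=3 col=0 char='b'
After 11 (h): row=3 col=0 char='b'
After 12 ($): row=3 col=8 char='w'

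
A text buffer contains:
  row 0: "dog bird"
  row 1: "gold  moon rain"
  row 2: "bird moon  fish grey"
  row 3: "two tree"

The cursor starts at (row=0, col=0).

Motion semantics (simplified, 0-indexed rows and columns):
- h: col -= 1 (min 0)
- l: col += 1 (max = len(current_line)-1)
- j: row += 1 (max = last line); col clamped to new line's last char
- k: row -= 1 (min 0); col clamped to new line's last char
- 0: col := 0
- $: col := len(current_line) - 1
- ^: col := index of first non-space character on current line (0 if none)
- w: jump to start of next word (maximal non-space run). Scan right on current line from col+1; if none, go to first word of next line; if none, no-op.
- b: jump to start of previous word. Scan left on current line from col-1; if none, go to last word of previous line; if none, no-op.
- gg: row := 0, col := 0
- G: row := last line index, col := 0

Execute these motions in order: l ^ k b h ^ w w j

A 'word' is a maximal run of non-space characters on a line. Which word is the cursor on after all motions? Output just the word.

Answer: bird

Derivation:
After 1 (l): row=0 col=1 char='o'
After 2 (^): row=0 col=0 char='d'
After 3 (k): row=0 col=0 char='d'
After 4 (b): row=0 col=0 char='d'
After 5 (h): row=0 col=0 char='d'
After 6 (^): row=0 col=0 char='d'
After 7 (w): row=0 col=4 char='b'
After 8 (w): row=1 col=0 char='g'
After 9 (j): row=2 col=0 char='b'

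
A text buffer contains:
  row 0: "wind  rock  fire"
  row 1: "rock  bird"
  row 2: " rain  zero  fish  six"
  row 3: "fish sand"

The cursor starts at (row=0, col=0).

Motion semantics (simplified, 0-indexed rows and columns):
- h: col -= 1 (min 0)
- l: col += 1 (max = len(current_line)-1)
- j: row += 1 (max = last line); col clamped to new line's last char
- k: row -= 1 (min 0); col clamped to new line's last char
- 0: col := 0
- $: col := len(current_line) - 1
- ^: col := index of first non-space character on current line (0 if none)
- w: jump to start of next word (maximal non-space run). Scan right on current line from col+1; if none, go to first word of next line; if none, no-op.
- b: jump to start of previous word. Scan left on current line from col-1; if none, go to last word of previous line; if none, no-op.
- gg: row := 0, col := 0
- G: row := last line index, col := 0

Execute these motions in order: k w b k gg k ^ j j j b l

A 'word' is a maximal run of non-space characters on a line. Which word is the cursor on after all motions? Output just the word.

After 1 (k): row=0 col=0 char='w'
After 2 (w): row=0 col=6 char='r'
After 3 (b): row=0 col=0 char='w'
After 4 (k): row=0 col=0 char='w'
After 5 (gg): row=0 col=0 char='w'
After 6 (k): row=0 col=0 char='w'
After 7 (^): row=0 col=0 char='w'
After 8 (j): row=1 col=0 char='r'
After 9 (j): row=2 col=0 char='_'
After 10 (j): row=3 col=0 char='f'
After 11 (b): row=2 col=19 char='s'
After 12 (l): row=2 col=20 char='i'

Answer: six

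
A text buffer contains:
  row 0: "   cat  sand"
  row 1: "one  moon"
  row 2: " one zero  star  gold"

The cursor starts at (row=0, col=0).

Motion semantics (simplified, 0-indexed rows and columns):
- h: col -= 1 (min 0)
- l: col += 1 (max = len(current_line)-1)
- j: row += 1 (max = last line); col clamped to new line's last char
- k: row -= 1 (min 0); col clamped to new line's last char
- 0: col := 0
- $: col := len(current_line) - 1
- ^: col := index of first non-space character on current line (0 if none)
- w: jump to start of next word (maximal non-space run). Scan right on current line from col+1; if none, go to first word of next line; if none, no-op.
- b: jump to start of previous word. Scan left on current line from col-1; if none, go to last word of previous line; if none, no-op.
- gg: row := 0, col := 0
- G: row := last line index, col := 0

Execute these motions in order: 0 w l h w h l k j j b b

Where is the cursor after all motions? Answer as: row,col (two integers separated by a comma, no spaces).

After 1 (0): row=0 col=0 char='_'
After 2 (w): row=0 col=3 char='c'
After 3 (l): row=0 col=4 char='a'
After 4 (h): row=0 col=3 char='c'
After 5 (w): row=0 col=8 char='s'
After 6 (h): row=0 col=7 char='_'
After 7 (l): row=0 col=8 char='s'
After 8 (k): row=0 col=8 char='s'
After 9 (j): row=1 col=8 char='n'
After 10 (j): row=2 col=8 char='o'
After 11 (b): row=2 col=5 char='z'
After 12 (b): row=2 col=1 char='o'

Answer: 2,1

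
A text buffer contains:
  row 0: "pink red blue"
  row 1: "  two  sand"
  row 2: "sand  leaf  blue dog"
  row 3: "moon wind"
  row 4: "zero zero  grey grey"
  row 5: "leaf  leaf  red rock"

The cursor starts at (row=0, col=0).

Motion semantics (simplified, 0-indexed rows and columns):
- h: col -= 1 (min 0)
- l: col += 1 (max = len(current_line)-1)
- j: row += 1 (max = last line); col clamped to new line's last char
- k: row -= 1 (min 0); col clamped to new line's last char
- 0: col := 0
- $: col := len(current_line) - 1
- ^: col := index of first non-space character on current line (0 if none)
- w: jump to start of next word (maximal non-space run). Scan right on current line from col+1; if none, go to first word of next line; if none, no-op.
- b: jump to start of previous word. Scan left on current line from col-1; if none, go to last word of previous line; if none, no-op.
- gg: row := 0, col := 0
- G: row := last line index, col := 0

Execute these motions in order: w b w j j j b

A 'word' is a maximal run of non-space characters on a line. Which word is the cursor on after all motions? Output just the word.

After 1 (w): row=0 col=5 char='r'
After 2 (b): row=0 col=0 char='p'
After 3 (w): row=0 col=5 char='r'
After 4 (j): row=1 col=5 char='_'
After 5 (j): row=2 col=5 char='_'
After 6 (j): row=3 col=5 char='w'
After 7 (b): row=3 col=0 char='m'

Answer: moon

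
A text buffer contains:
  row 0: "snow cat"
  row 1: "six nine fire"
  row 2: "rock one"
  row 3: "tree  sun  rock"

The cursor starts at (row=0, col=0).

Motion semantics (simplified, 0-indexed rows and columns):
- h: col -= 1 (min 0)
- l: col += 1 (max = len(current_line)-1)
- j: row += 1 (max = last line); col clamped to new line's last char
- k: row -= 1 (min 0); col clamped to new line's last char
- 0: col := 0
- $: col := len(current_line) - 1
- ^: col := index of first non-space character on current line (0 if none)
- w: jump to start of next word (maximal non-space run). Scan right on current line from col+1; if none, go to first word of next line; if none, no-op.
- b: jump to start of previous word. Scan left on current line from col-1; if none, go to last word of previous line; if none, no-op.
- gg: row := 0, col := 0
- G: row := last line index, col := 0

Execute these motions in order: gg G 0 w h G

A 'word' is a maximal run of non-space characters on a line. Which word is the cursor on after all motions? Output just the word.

After 1 (gg): row=0 col=0 char='s'
After 2 (G): row=3 col=0 char='t'
After 3 (0): row=3 col=0 char='t'
After 4 (w): row=3 col=6 char='s'
After 5 (h): row=3 col=5 char='_'
After 6 (G): row=3 col=0 char='t'

Answer: tree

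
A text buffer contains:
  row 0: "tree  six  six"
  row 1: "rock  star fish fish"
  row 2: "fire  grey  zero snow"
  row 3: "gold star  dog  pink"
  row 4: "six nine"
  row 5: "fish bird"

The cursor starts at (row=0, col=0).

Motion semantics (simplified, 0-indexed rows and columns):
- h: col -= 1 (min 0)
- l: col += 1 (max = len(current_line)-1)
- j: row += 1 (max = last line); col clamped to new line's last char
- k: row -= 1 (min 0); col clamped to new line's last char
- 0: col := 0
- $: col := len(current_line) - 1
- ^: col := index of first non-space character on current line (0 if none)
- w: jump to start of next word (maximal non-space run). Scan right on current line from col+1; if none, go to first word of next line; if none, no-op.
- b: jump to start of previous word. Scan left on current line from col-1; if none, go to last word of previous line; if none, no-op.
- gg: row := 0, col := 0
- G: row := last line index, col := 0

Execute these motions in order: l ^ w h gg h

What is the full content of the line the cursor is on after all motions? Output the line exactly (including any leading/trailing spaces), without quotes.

After 1 (l): row=0 col=1 char='r'
After 2 (^): row=0 col=0 char='t'
After 3 (w): row=0 col=6 char='s'
After 4 (h): row=0 col=5 char='_'
After 5 (gg): row=0 col=0 char='t'
After 6 (h): row=0 col=0 char='t'

Answer: tree  six  six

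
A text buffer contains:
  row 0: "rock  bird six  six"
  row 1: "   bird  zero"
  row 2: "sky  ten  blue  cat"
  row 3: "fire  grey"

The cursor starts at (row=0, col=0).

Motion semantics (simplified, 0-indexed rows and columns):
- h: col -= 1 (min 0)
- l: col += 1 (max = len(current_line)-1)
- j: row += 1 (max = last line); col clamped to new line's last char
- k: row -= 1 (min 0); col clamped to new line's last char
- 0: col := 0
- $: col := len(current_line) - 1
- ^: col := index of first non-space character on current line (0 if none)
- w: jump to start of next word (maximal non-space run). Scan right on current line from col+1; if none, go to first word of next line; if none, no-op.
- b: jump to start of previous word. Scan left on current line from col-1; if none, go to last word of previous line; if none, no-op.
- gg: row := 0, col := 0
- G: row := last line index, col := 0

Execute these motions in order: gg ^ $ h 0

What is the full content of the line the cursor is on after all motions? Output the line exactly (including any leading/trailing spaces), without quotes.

After 1 (gg): row=0 col=0 char='r'
After 2 (^): row=0 col=0 char='r'
After 3 ($): row=0 col=18 char='x'
After 4 (h): row=0 col=17 char='i'
After 5 (0): row=0 col=0 char='r'

Answer: rock  bird six  six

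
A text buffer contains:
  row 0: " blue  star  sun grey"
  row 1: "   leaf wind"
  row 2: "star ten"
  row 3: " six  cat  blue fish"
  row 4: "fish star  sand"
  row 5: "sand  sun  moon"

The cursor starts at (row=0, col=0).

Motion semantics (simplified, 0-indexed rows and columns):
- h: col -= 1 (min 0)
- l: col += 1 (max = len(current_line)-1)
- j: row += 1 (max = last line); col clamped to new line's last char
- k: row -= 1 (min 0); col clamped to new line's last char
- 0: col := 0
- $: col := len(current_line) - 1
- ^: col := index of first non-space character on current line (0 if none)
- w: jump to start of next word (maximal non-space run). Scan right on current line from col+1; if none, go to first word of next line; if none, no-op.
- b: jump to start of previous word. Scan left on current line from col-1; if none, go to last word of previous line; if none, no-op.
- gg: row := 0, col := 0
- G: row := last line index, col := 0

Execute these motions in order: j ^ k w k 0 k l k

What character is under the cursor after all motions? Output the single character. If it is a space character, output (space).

After 1 (j): row=1 col=0 char='_'
After 2 (^): row=1 col=3 char='l'
After 3 (k): row=0 col=3 char='u'
After 4 (w): row=0 col=7 char='s'
After 5 (k): row=0 col=7 char='s'
After 6 (0): row=0 col=0 char='_'
After 7 (k): row=0 col=0 char='_'
After 8 (l): row=0 col=1 char='b'
After 9 (k): row=0 col=1 char='b'

Answer: b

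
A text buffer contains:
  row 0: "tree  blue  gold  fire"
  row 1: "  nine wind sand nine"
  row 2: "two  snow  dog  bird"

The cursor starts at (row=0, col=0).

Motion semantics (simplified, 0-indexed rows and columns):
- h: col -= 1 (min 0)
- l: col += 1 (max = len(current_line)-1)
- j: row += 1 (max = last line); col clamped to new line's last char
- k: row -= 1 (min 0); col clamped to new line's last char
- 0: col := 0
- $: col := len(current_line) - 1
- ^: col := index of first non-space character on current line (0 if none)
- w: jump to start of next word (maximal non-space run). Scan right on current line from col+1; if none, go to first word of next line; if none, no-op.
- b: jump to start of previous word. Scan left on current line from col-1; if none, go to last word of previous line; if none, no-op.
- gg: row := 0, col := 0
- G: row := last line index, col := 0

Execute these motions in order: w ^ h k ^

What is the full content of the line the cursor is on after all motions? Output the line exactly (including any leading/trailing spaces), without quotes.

Answer: tree  blue  gold  fire

Derivation:
After 1 (w): row=0 col=6 char='b'
After 2 (^): row=0 col=0 char='t'
After 3 (h): row=0 col=0 char='t'
After 4 (k): row=0 col=0 char='t'
After 5 (^): row=0 col=0 char='t'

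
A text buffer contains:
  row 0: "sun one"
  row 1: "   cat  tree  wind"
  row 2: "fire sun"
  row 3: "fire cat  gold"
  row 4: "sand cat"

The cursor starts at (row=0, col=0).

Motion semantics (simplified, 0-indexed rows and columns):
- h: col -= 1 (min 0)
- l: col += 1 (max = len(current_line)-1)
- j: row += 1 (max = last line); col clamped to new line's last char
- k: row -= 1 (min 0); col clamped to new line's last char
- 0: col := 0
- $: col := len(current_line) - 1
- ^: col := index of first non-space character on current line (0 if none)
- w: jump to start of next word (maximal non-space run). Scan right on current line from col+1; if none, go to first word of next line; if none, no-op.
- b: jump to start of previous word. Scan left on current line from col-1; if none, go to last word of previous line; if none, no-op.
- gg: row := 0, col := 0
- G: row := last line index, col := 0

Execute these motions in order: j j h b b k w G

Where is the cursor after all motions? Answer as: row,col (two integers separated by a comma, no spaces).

After 1 (j): row=1 col=0 char='_'
After 2 (j): row=2 col=0 char='f'
After 3 (h): row=2 col=0 char='f'
After 4 (b): row=1 col=14 char='w'
After 5 (b): row=1 col=8 char='t'
After 6 (k): row=0 col=6 char='e'
After 7 (w): row=1 col=3 char='c'
After 8 (G): row=4 col=0 char='s'

Answer: 4,0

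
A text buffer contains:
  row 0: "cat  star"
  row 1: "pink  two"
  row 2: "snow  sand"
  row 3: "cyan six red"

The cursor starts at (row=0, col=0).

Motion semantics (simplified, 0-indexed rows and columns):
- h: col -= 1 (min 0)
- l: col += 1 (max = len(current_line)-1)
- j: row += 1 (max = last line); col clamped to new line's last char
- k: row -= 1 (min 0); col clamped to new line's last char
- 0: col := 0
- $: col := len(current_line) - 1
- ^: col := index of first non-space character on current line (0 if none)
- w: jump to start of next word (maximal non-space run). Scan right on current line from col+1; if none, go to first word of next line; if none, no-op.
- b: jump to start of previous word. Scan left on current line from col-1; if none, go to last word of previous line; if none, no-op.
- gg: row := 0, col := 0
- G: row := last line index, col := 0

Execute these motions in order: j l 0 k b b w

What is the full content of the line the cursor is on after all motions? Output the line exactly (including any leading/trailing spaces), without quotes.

Answer: cat  star

Derivation:
After 1 (j): row=1 col=0 char='p'
After 2 (l): row=1 col=1 char='i'
After 3 (0): row=1 col=0 char='p'
After 4 (k): row=0 col=0 char='c'
After 5 (b): row=0 col=0 char='c'
After 6 (b): row=0 col=0 char='c'
After 7 (w): row=0 col=5 char='s'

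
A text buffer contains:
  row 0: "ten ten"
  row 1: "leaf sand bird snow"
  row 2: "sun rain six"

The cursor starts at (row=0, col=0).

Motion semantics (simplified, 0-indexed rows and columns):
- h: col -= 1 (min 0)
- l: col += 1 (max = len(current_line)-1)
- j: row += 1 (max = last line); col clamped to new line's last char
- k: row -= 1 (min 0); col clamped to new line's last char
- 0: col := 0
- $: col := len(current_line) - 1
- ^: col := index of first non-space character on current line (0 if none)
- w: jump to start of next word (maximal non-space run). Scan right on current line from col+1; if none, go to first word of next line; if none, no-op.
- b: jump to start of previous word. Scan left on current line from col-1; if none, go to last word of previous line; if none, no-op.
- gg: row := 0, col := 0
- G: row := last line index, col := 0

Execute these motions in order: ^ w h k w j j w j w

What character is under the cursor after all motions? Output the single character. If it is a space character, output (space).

Answer: s

Derivation:
After 1 (^): row=0 col=0 char='t'
After 2 (w): row=0 col=4 char='t'
After 3 (h): row=0 col=3 char='_'
After 4 (k): row=0 col=3 char='_'
After 5 (w): row=0 col=4 char='t'
After 6 (j): row=1 col=4 char='_'
After 7 (j): row=2 col=4 char='r'
After 8 (w): row=2 col=9 char='s'
After 9 (j): row=2 col=9 char='s'
After 10 (w): row=2 col=9 char='s'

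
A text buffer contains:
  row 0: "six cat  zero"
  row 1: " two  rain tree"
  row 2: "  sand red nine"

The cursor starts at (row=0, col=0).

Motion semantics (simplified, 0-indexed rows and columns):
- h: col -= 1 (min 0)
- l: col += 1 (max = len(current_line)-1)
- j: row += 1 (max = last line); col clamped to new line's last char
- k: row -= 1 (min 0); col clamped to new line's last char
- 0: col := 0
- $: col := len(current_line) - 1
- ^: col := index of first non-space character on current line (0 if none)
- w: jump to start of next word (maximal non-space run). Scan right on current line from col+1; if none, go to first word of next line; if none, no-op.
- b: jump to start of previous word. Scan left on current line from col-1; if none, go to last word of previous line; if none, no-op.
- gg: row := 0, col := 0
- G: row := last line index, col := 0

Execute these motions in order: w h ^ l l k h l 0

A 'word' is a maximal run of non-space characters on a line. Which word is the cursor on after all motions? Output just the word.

Answer: six

Derivation:
After 1 (w): row=0 col=4 char='c'
After 2 (h): row=0 col=3 char='_'
After 3 (^): row=0 col=0 char='s'
After 4 (l): row=0 col=1 char='i'
After 5 (l): row=0 col=2 char='x'
After 6 (k): row=0 col=2 char='x'
After 7 (h): row=0 col=1 char='i'
After 8 (l): row=0 col=2 char='x'
After 9 (0): row=0 col=0 char='s'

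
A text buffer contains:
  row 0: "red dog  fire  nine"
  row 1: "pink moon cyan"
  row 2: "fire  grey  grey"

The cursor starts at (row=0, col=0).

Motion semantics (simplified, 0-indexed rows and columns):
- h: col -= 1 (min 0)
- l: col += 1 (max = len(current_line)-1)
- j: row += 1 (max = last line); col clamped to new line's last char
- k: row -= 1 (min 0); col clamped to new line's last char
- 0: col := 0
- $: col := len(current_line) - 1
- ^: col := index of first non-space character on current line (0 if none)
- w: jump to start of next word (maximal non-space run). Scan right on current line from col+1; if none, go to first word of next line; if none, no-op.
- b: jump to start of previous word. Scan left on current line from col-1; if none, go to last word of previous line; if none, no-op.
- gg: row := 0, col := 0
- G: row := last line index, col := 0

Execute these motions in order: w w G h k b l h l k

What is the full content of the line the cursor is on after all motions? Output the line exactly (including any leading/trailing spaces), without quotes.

Answer: red dog  fire  nine

Derivation:
After 1 (w): row=0 col=4 char='d'
After 2 (w): row=0 col=9 char='f'
After 3 (G): row=2 col=0 char='f'
After 4 (h): row=2 col=0 char='f'
After 5 (k): row=1 col=0 char='p'
After 6 (b): row=0 col=15 char='n'
After 7 (l): row=0 col=16 char='i'
After 8 (h): row=0 col=15 char='n'
After 9 (l): row=0 col=16 char='i'
After 10 (k): row=0 col=16 char='i'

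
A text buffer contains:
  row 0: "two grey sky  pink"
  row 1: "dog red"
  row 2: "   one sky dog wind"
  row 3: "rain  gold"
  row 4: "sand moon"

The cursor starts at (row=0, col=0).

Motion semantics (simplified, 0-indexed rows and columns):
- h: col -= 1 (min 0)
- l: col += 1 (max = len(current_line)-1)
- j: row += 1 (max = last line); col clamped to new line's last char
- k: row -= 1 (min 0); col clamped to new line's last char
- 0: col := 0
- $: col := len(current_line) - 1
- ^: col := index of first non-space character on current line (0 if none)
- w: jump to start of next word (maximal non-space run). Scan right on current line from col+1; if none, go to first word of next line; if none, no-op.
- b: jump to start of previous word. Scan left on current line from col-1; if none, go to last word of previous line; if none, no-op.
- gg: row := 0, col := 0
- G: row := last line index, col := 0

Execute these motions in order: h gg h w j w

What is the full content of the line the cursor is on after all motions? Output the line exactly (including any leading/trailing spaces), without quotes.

Answer:    one sky dog wind

Derivation:
After 1 (h): row=0 col=0 char='t'
After 2 (gg): row=0 col=0 char='t'
After 3 (h): row=0 col=0 char='t'
After 4 (w): row=0 col=4 char='g'
After 5 (j): row=1 col=4 char='r'
After 6 (w): row=2 col=3 char='o'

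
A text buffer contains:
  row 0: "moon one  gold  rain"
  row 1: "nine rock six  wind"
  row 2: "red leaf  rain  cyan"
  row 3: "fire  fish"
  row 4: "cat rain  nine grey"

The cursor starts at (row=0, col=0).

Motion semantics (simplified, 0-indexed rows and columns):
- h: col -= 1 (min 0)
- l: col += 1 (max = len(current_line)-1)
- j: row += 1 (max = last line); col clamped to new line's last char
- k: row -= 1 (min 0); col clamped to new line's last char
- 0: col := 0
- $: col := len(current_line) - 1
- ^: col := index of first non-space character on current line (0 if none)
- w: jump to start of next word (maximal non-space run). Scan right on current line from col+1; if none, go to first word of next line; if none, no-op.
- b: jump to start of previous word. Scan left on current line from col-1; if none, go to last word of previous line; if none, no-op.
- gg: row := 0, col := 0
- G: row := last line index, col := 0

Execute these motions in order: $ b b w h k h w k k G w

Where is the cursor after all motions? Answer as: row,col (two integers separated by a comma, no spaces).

After 1 ($): row=0 col=19 char='n'
After 2 (b): row=0 col=16 char='r'
After 3 (b): row=0 col=10 char='g'
After 4 (w): row=0 col=16 char='r'
After 5 (h): row=0 col=15 char='_'
After 6 (k): row=0 col=15 char='_'
After 7 (h): row=0 col=14 char='_'
After 8 (w): row=0 col=16 char='r'
After 9 (k): row=0 col=16 char='r'
After 10 (k): row=0 col=16 char='r'
After 11 (G): row=4 col=0 char='c'
After 12 (w): row=4 col=4 char='r'

Answer: 4,4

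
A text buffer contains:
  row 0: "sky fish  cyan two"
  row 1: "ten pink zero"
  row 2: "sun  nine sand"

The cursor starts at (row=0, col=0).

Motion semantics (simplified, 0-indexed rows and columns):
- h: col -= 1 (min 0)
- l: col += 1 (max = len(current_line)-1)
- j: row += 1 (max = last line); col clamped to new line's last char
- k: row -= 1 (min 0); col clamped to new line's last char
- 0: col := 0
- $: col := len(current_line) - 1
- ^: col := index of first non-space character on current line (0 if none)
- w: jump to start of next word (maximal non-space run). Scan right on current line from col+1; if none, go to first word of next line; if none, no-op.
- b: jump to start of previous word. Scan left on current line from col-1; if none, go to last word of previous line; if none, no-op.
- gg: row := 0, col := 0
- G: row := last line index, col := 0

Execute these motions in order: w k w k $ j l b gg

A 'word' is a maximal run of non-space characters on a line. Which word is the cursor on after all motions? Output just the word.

After 1 (w): row=0 col=4 char='f'
After 2 (k): row=0 col=4 char='f'
After 3 (w): row=0 col=10 char='c'
After 4 (k): row=0 col=10 char='c'
After 5 ($): row=0 col=17 char='o'
After 6 (j): row=1 col=12 char='o'
After 7 (l): row=1 col=12 char='o'
After 8 (b): row=1 col=9 char='z'
After 9 (gg): row=0 col=0 char='s'

Answer: sky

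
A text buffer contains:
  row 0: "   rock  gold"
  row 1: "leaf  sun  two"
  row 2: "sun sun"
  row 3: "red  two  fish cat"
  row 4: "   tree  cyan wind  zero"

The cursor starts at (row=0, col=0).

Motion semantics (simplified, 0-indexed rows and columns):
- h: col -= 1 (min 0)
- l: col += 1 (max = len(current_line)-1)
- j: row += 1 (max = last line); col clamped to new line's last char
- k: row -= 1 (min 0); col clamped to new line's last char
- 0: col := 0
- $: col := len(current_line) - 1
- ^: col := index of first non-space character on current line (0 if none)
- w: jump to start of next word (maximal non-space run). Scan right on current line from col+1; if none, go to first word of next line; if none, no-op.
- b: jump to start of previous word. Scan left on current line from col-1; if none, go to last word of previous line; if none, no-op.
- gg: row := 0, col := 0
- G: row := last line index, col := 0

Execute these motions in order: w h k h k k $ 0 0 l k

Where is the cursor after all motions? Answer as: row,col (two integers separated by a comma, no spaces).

Answer: 0,1

Derivation:
After 1 (w): row=0 col=3 char='r'
After 2 (h): row=0 col=2 char='_'
After 3 (k): row=0 col=2 char='_'
After 4 (h): row=0 col=1 char='_'
After 5 (k): row=0 col=1 char='_'
After 6 (k): row=0 col=1 char='_'
After 7 ($): row=0 col=12 char='d'
After 8 (0): row=0 col=0 char='_'
After 9 (0): row=0 col=0 char='_'
After 10 (l): row=0 col=1 char='_'
After 11 (k): row=0 col=1 char='_'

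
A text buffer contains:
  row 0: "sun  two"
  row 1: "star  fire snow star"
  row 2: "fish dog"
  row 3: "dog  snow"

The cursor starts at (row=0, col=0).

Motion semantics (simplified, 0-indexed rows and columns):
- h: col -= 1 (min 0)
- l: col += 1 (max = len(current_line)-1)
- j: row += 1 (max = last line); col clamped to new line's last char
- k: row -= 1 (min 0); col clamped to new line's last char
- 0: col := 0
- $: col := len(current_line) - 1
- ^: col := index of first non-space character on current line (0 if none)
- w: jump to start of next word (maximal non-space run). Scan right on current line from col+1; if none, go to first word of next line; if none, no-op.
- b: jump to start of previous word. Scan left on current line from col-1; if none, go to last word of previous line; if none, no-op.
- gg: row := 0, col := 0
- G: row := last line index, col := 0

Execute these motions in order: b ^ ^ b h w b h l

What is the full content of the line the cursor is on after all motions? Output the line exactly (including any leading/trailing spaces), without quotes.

After 1 (b): row=0 col=0 char='s'
After 2 (^): row=0 col=0 char='s'
After 3 (^): row=0 col=0 char='s'
After 4 (b): row=0 col=0 char='s'
After 5 (h): row=0 col=0 char='s'
After 6 (w): row=0 col=5 char='t'
After 7 (b): row=0 col=0 char='s'
After 8 (h): row=0 col=0 char='s'
After 9 (l): row=0 col=1 char='u'

Answer: sun  two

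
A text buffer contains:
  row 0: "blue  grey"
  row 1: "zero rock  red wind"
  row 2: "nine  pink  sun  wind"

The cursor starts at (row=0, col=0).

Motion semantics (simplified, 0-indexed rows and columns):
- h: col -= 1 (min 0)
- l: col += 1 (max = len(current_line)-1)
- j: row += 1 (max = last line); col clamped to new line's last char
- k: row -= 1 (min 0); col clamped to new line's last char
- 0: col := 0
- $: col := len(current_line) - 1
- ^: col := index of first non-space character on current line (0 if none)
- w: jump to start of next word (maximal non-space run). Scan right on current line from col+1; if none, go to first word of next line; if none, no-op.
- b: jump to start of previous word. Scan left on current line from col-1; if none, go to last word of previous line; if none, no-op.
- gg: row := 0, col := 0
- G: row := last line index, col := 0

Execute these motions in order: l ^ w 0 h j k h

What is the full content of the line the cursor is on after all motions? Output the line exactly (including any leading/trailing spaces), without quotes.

After 1 (l): row=0 col=1 char='l'
After 2 (^): row=0 col=0 char='b'
After 3 (w): row=0 col=6 char='g'
After 4 (0): row=0 col=0 char='b'
After 5 (h): row=0 col=0 char='b'
After 6 (j): row=1 col=0 char='z'
After 7 (k): row=0 col=0 char='b'
After 8 (h): row=0 col=0 char='b'

Answer: blue  grey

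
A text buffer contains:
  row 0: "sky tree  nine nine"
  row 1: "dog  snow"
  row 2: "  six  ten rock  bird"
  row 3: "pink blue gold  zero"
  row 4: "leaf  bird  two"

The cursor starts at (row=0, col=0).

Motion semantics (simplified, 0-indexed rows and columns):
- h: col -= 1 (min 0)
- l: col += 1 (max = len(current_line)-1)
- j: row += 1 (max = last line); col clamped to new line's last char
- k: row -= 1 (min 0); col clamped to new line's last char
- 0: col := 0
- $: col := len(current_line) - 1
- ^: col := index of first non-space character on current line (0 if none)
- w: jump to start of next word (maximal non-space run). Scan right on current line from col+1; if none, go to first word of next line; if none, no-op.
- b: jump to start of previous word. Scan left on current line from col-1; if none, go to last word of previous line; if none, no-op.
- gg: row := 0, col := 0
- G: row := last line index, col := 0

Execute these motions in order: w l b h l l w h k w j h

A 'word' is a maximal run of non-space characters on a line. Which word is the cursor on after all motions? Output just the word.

Answer: snow

Derivation:
After 1 (w): row=0 col=4 char='t'
After 2 (l): row=0 col=5 char='r'
After 3 (b): row=0 col=4 char='t'
After 4 (h): row=0 col=3 char='_'
After 5 (l): row=0 col=4 char='t'
After 6 (l): row=0 col=5 char='r'
After 7 (w): row=0 col=10 char='n'
After 8 (h): row=0 col=9 char='_'
After 9 (k): row=0 col=9 char='_'
After 10 (w): row=0 col=10 char='n'
After 11 (j): row=1 col=8 char='w'
After 12 (h): row=1 col=7 char='o'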